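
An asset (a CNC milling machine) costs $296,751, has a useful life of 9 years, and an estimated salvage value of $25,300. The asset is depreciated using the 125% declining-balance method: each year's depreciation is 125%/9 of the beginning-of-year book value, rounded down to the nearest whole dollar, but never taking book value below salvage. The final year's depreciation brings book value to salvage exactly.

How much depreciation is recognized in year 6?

$19,514

Depreciable base = $296,751 − $25,300 = $271,451.
Year 1: ⌊$296,751 × 125%/9⌋ = $41,215. Book value $255,536.
Year 2: ⌊$255,536 × 125%/9⌋ = $35,491. Book value $220,045.
Year 3: ⌊$220,045 × 125%/9⌋ = $30,561. Book value $189,484.
Year 4: ⌊$189,484 × 125%/9⌋ = $26,317. Book value $163,167.
Year 5: ⌊$163,167 × 125%/9⌋ = $22,662. Book value $140,505.
Year 6: ⌊$140,505 × 125%/9⌋ = $19,514. Book value $120,991.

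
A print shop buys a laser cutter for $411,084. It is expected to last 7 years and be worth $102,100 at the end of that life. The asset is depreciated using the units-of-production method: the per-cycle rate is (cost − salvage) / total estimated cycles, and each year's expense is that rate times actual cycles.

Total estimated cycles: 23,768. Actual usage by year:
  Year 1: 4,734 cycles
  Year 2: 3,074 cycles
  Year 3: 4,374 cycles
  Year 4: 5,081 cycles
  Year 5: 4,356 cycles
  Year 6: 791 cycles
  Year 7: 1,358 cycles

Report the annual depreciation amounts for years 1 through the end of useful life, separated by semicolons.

Depreciable base = $411,084 − $102,100 = $308,984.
Rate = $308,984 / 23,768 cycles = $13 per cycle.
Year 1: 4,734 × $13 = $61,542. Book value $349,542.
Year 2: 3,074 × $13 = $39,962. Book value $309,580.
Year 3: 4,374 × $13 = $56,862. Book value $252,718.
Year 4: 5,081 × $13 = $66,053. Book value $186,665.
Year 5: 4,356 × $13 = $56,628. Book value $130,037.
Year 6: 791 × $13 = $10,283. Book value $119,754.
Year 7: 1,358 × $13 = $17,654. Book value $102,100.

$61,542; $39,962; $56,862; $66,053; $56,628; $10,283; $17,654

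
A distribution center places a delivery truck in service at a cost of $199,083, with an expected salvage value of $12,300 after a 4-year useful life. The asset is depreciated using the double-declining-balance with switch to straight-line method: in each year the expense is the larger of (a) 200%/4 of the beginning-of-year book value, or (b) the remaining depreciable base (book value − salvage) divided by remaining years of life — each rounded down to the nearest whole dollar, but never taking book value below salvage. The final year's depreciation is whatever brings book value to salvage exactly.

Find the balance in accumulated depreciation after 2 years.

Depreciable base = $199,083 − $12,300 = $186,783.
Year 1: DB = ⌊$199,083 × 200%/4⌋ = $99,541; SL = ⌊$186,783/4⌋ = $46,695 → take DB $99,541. Book value $99,542.
Year 2: DB = ⌊$99,542 × 200%/4⌋ = $49,771; SL = ⌊$87,242/3⌋ = $29,080 → take DB $49,771. Book value $49,771.
Accumulated through year 2 = $199,083 − $49,771 = $149,312.

$149,312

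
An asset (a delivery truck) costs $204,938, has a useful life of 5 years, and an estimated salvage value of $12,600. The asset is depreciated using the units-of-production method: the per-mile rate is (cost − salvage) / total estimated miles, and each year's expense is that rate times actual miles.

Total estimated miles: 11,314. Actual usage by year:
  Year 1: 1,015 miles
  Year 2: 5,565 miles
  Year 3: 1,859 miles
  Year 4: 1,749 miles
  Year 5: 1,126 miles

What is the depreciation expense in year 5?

$19,142

Depreciable base = $204,938 − $12,600 = $192,338.
Rate = $192,338 / 11,314 miles = $17 per mile.
Year 1: 1,015 × $17 = $17,255. Book value $187,683.
Year 2: 5,565 × $17 = $94,605. Book value $93,078.
Year 3: 1,859 × $17 = $31,603. Book value $61,475.
Year 4: 1,749 × $17 = $29,733. Book value $31,742.
Year 5: 1,126 × $17 = $19,142. Book value $12,600.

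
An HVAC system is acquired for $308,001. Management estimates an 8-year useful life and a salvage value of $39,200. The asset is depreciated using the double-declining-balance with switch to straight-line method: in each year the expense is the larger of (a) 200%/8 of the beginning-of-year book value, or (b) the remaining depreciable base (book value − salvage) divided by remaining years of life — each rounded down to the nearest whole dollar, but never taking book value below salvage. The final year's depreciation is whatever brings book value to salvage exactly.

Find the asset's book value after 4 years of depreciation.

$97,455

Depreciable base = $308,001 − $39,200 = $268,801.
Year 1: DB = ⌊$308,001 × 200%/8⌋ = $77,000; SL = ⌊$268,801/8⌋ = $33,600 → take DB $77,000. Book value $231,001.
Year 2: DB = ⌊$231,001 × 200%/8⌋ = $57,750; SL = ⌊$191,801/7⌋ = $27,400 → take DB $57,750. Book value $173,251.
Year 3: DB = ⌊$173,251 × 200%/8⌋ = $43,312; SL = ⌊$134,051/6⌋ = $22,341 → take DB $43,312. Book value $129,939.
Year 4: DB = ⌊$129,939 × 200%/8⌋ = $32,484; SL = ⌊$90,739/5⌋ = $18,147 → take DB $32,484. Book value $97,455.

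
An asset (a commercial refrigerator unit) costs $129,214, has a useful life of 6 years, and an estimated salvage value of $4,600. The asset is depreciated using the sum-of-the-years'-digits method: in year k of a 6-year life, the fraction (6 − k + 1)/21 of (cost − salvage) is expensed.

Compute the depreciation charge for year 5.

$11,868

Depreciable base = $129,214 − $4,600 = $124,614.
Sum of the years' digits = 6+5+4+3+2+1 = 21.
Year 1: $124,614 × 6/21 = $35,604. Book value $93,610.
Year 2: $124,614 × 5/21 = $29,670. Book value $63,940.
Year 3: $124,614 × 4/21 = $23,736. Book value $40,204.
Year 4: $124,614 × 3/21 = $17,802. Book value $22,402.
Year 5: $124,614 × 2/21 = $11,868. Book value $10,534.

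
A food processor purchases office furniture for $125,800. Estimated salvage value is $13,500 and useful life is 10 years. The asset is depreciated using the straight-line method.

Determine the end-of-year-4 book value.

Depreciable base = $125,800 − $13,500 = $112,300.
Annual expense = $112,300 / 10 = $11,230.
End of year 1: book value $114,570.
End of year 2: book value $103,340.
End of year 3: book value $92,110.
End of year 4: book value $80,880.

$80,880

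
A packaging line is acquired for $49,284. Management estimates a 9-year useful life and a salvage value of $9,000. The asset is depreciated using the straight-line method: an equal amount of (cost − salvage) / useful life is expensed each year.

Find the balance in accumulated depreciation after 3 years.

Depreciable base = $49,284 − $9,000 = $40,284.
Annual expense = $40,284 / 9 = $4,476.
End of year 1: book value $44,808.
End of year 2: book value $40,332.
End of year 3: book value $35,856.
Accumulated through year 3 = $49,284 − $35,856 = $13,428.

$13,428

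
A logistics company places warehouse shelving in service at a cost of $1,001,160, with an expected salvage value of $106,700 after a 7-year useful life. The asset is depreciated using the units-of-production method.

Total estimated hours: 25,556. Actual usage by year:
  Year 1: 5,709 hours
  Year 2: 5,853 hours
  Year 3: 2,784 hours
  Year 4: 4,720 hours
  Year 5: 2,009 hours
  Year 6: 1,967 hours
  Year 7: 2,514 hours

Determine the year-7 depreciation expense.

$87,990

Depreciable base = $1,001,160 − $106,700 = $894,460.
Rate = $894,460 / 25,556 hours = $35 per hour.
Year 1: 5,709 × $35 = $199,815. Book value $801,345.
Year 2: 5,853 × $35 = $204,855. Book value $596,490.
Year 3: 2,784 × $35 = $97,440. Book value $499,050.
Year 4: 4,720 × $35 = $165,200. Book value $333,850.
Year 5: 2,009 × $35 = $70,315. Book value $263,535.
Year 6: 1,967 × $35 = $68,845. Book value $194,690.
Year 7: 2,514 × $35 = $87,990. Book value $106,700.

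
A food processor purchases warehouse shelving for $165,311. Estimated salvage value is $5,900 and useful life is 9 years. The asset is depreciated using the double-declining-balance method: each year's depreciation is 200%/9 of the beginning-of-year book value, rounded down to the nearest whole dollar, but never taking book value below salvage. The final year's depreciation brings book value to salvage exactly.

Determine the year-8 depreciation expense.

Depreciable base = $165,311 − $5,900 = $159,411.
Year 1: ⌊$165,311 × 200%/9⌋ = $36,735. Book value $128,576.
Year 2: ⌊$128,576 × 200%/9⌋ = $28,572. Book value $100,004.
Year 3: ⌊$100,004 × 200%/9⌋ = $22,223. Book value $77,781.
Year 4: ⌊$77,781 × 200%/9⌋ = $17,284. Book value $60,497.
Year 5: ⌊$60,497 × 200%/9⌋ = $13,443. Book value $47,054.
Year 6: ⌊$47,054 × 200%/9⌋ = $10,456. Book value $36,598.
Year 7: ⌊$36,598 × 200%/9⌋ = $8,132. Book value $28,466.
Year 8: ⌊$28,466 × 200%/9⌋ = $6,325. Book value $22,141.

$6,325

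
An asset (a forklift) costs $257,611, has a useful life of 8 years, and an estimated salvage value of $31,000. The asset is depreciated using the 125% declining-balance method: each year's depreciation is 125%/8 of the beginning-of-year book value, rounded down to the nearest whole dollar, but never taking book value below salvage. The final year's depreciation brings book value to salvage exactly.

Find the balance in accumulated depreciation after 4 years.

Depreciable base = $257,611 − $31,000 = $226,611.
Year 1: ⌊$257,611 × 125%/8⌋ = $40,251. Book value $217,360.
Year 2: ⌊$217,360 × 125%/8⌋ = $33,962. Book value $183,398.
Year 3: ⌊$183,398 × 125%/8⌋ = $28,655. Book value $154,743.
Year 4: ⌊$154,743 × 125%/8⌋ = $24,178. Book value $130,565.
Accumulated through year 4 = $257,611 − $130,565 = $127,046.

$127,046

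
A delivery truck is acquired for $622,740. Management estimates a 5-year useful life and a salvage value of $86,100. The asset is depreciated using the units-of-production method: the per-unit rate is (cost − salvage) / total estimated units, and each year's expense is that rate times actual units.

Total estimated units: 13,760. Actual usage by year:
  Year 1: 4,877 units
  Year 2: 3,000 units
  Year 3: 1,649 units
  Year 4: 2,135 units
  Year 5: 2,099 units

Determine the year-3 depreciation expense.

$64,311

Depreciable base = $622,740 − $86,100 = $536,640.
Rate = $536,640 / 13,760 units = $39 per unit.
Year 1: 4,877 × $39 = $190,203. Book value $432,537.
Year 2: 3,000 × $39 = $117,000. Book value $315,537.
Year 3: 1,649 × $39 = $64,311. Book value $251,226.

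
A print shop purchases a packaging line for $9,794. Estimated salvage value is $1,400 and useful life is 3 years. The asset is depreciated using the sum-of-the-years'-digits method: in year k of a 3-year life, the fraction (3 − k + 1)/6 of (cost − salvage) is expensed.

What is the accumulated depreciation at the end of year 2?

$6,995

Depreciable base = $9,794 − $1,400 = $8,394.
Sum of the years' digits = 3+2+1 = 6.
Year 1: $8,394 × 3/6 = $4,197. Book value $5,597.
Year 2: $8,394 × 2/6 = $2,798. Book value $2,799.
Accumulated through year 2 = $9,794 − $2,799 = $6,995.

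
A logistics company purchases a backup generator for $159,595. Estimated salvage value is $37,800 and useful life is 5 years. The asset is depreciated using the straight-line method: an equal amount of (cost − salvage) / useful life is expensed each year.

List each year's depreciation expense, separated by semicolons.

Depreciable base = $159,595 − $37,800 = $121,795.
Annual expense = $121,795 / 5 = $24,359.
End of year 1: book value $135,236.
End of year 2: book value $110,877.
End of year 3: book value $86,518.
End of year 4: book value $62,159.
End of year 5: book value $37,800.

$24,359; $24,359; $24,359; $24,359; $24,359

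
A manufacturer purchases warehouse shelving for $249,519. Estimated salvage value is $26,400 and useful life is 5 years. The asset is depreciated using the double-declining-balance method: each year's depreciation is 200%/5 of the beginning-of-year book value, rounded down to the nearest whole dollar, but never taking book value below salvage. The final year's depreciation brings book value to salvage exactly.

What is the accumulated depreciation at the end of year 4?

$217,180

Depreciable base = $249,519 − $26,400 = $223,119.
Year 1: ⌊$249,519 × 200%/5⌋ = $99,807. Book value $149,712.
Year 2: ⌊$149,712 × 200%/5⌋ = $59,884. Book value $89,828.
Year 3: ⌊$89,828 × 200%/5⌋ = $35,931. Book value $53,897.
Year 4: ⌊$53,897 × 200%/5⌋ = $21,558. Book value $32,339.
Accumulated through year 4 = $249,519 − $32,339 = $217,180.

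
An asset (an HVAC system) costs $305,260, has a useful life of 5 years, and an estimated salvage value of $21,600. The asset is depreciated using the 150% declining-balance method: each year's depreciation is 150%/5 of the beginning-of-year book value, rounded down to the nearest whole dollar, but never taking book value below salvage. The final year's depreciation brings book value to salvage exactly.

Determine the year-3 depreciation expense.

$44,873

Depreciable base = $305,260 − $21,600 = $283,660.
Year 1: ⌊$305,260 × 150%/5⌋ = $91,578. Book value $213,682.
Year 2: ⌊$213,682 × 150%/5⌋ = $64,104. Book value $149,578.
Year 3: ⌊$149,578 × 150%/5⌋ = $44,873. Book value $104,705.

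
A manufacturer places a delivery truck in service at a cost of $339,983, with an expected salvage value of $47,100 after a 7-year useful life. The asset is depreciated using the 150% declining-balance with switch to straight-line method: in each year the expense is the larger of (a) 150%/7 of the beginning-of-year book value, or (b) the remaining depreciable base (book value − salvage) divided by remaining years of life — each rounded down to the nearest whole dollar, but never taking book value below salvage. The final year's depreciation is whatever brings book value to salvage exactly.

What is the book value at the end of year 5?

$101,809

Depreciable base = $339,983 − $47,100 = $292,883.
Year 1: DB = ⌊$339,983 × 150%/7⌋ = $72,853; SL = ⌊$292,883/7⌋ = $41,840 → take DB $72,853. Book value $267,130.
Year 2: DB = ⌊$267,130 × 150%/7⌋ = $57,242; SL = ⌊$220,030/6⌋ = $36,671 → take DB $57,242. Book value $209,888.
Year 3: DB = ⌊$209,888 × 150%/7⌋ = $44,976; SL = ⌊$162,788/5⌋ = $32,557 → take DB $44,976. Book value $164,912.
Year 4: DB = ⌊$164,912 × 150%/7⌋ = $35,338; SL = ⌊$117,812/4⌋ = $29,453 → take DB $35,338. Book value $129,574.
Year 5: DB = ⌊$129,574 × 150%/7⌋ = $27,765; SL = ⌊$82,474/3⌋ = $27,491 → take DB $27,765. Book value $101,809.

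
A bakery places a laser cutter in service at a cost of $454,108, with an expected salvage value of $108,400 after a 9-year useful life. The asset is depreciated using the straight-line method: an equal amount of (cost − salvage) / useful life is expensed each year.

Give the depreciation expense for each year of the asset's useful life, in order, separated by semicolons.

$38,412; $38,412; $38,412; $38,412; $38,412; $38,412; $38,412; $38,412; $38,412

Depreciable base = $454,108 − $108,400 = $345,708.
Annual expense = $345,708 / 9 = $38,412.
End of year 1: book value $415,696.
End of year 2: book value $377,284.
End of year 3: book value $338,872.
End of year 4: book value $300,460.
End of year 5: book value $262,048.
End of year 6: book value $223,636.
End of year 7: book value $185,224.
End of year 8: book value $146,812.
End of year 9: book value $108,400.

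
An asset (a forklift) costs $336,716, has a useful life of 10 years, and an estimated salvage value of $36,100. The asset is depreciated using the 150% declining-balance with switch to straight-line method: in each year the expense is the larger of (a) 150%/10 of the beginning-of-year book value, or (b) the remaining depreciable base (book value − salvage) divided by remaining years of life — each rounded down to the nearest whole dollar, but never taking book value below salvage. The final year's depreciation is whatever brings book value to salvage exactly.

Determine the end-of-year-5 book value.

$149,404

Depreciable base = $336,716 − $36,100 = $300,616.
Year 1: DB = ⌊$336,716 × 150%/10⌋ = $50,507; SL = ⌊$300,616/10⌋ = $30,061 → take DB $50,507. Book value $286,209.
Year 2: DB = ⌊$286,209 × 150%/10⌋ = $42,931; SL = ⌊$250,109/9⌋ = $27,789 → take DB $42,931. Book value $243,278.
Year 3: DB = ⌊$243,278 × 150%/10⌋ = $36,491; SL = ⌊$207,178/8⌋ = $25,897 → take DB $36,491. Book value $206,787.
Year 4: DB = ⌊$206,787 × 150%/10⌋ = $31,018; SL = ⌊$170,687/7⌋ = $24,383 → take DB $31,018. Book value $175,769.
Year 5: DB = ⌊$175,769 × 150%/10⌋ = $26,365; SL = ⌊$139,669/6⌋ = $23,278 → take DB $26,365. Book value $149,404.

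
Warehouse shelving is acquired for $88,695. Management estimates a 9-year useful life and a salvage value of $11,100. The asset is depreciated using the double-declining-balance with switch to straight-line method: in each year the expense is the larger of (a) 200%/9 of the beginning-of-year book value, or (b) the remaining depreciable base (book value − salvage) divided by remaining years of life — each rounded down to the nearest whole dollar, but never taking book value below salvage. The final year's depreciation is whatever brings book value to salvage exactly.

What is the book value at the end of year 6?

Depreciable base = $88,695 − $11,100 = $77,595.
Year 1: DB = ⌊$88,695 × 200%/9⌋ = $19,710; SL = ⌊$77,595/9⌋ = $8,621 → take DB $19,710. Book value $68,985.
Year 2: DB = ⌊$68,985 × 200%/9⌋ = $15,330; SL = ⌊$57,885/8⌋ = $7,235 → take DB $15,330. Book value $53,655.
Year 3: DB = ⌊$53,655 × 200%/9⌋ = $11,923; SL = ⌊$42,555/7⌋ = $6,079 → take DB $11,923. Book value $41,732.
Year 4: DB = ⌊$41,732 × 200%/9⌋ = $9,273; SL = ⌊$30,632/6⌋ = $5,105 → take DB $9,273. Book value $32,459.
Year 5: DB = ⌊$32,459 × 200%/9⌋ = $7,213; SL = ⌊$21,359/5⌋ = $4,271 → take DB $7,213. Book value $25,246.
Year 6: DB = ⌊$25,246 × 200%/9⌋ = $5,610; SL = ⌊$14,146/4⌋ = $3,536 → take DB $5,610. Book value $19,636.

$19,636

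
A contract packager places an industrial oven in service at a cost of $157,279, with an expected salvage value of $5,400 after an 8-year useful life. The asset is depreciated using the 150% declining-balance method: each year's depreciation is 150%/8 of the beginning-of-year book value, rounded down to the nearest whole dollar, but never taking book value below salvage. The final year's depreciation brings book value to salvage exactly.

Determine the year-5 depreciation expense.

$12,852

Depreciable base = $157,279 − $5,400 = $151,879.
Year 1: ⌊$157,279 × 150%/8⌋ = $29,489. Book value $127,790.
Year 2: ⌊$127,790 × 150%/8⌋ = $23,960. Book value $103,830.
Year 3: ⌊$103,830 × 150%/8⌋ = $19,468. Book value $84,362.
Year 4: ⌊$84,362 × 150%/8⌋ = $15,817. Book value $68,545.
Year 5: ⌊$68,545 × 150%/8⌋ = $12,852. Book value $55,693.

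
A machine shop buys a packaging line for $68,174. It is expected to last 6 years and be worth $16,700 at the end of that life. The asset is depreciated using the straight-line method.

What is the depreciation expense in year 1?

Depreciable base = $68,174 − $16,700 = $51,474.
Annual expense = $51,474 / 6 = $8,579.

$8,579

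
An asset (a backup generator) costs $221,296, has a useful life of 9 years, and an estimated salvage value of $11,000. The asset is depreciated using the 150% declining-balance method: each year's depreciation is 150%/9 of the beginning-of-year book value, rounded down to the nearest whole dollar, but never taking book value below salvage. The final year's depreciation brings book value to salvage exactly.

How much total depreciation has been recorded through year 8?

$169,828

Depreciable base = $221,296 − $11,000 = $210,296.
Year 1: ⌊$221,296 × 150%/9⌋ = $36,882. Book value $184,414.
Year 2: ⌊$184,414 × 150%/9⌋ = $30,735. Book value $153,679.
Year 3: ⌊$153,679 × 150%/9⌋ = $25,613. Book value $128,066.
Year 4: ⌊$128,066 × 150%/9⌋ = $21,344. Book value $106,722.
Year 5: ⌊$106,722 × 150%/9⌋ = $17,787. Book value $88,935.
Year 6: ⌊$88,935 × 150%/9⌋ = $14,822. Book value $74,113.
Year 7: ⌊$74,113 × 150%/9⌋ = $12,352. Book value $61,761.
Year 8: ⌊$61,761 × 150%/9⌋ = $10,293. Book value $51,468.
Accumulated through year 8 = $221,296 − $51,468 = $169,828.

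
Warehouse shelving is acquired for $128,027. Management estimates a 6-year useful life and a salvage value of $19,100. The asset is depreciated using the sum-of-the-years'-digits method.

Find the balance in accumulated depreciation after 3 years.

Depreciable base = $128,027 − $19,100 = $108,927.
Sum of the years' digits = 6+5+4+3+2+1 = 21.
Year 1: $108,927 × 6/21 = $31,122. Book value $96,905.
Year 2: $108,927 × 5/21 = $25,935. Book value $70,970.
Year 3: $108,927 × 4/21 = $20,748. Book value $50,222.
Accumulated through year 3 = $128,027 − $50,222 = $77,805.

$77,805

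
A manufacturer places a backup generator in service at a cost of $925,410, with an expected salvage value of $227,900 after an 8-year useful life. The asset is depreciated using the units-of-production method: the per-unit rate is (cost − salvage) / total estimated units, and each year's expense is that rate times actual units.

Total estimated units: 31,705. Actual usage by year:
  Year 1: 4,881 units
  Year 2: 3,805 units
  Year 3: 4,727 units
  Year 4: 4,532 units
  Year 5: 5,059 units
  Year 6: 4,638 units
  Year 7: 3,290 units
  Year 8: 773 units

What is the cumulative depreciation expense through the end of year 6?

$608,124

Depreciable base = $925,410 − $227,900 = $697,510.
Rate = $697,510 / 31,705 units = $22 per unit.
Year 1: 4,881 × $22 = $107,382. Book value $818,028.
Year 2: 3,805 × $22 = $83,710. Book value $734,318.
Year 3: 4,727 × $22 = $103,994. Book value $630,324.
Year 4: 4,532 × $22 = $99,704. Book value $530,620.
Year 5: 5,059 × $22 = $111,298. Book value $419,322.
Year 6: 4,638 × $22 = $102,036. Book value $317,286.
Accumulated through year 6 = $925,410 − $317,286 = $608,124.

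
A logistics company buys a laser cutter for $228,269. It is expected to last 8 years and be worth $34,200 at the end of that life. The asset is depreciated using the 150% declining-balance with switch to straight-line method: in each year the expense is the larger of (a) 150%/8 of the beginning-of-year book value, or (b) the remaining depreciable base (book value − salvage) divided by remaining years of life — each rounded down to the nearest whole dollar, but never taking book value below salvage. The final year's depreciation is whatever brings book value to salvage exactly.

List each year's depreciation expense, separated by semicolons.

Depreciable base = $228,269 − $34,200 = $194,069.
Year 1: DB = ⌊$228,269 × 150%/8⌋ = $42,800; SL = ⌊$194,069/8⌋ = $24,258 → take DB $42,800. Book value $185,469.
Year 2: DB = ⌊$185,469 × 150%/8⌋ = $34,775; SL = ⌊$151,269/7⌋ = $21,609 → take DB $34,775. Book value $150,694.
Year 3: DB = ⌊$150,694 × 150%/8⌋ = $28,255; SL = ⌊$116,494/6⌋ = $19,415 → take DB $28,255. Book value $122,439.
Year 4: DB = ⌊$122,439 × 150%/8⌋ = $22,957; SL = ⌊$88,239/5⌋ = $17,647 → take DB $22,957. Book value $99,482.
Year 5: DB = ⌊$99,482 × 150%/8⌋ = $18,652; SL = ⌊$65,282/4⌋ = $16,320 → take DB $18,652. Book value $80,830.
Year 6: DB = ⌊$80,830 × 150%/8⌋ = $15,155; SL = ⌊$46,630/3⌋ = $15,543 → take SL $15,543. Book value $65,287.
Year 7: DB = ⌊$65,287 × 150%/8⌋ = $12,241; SL = ⌊$31,087/2⌋ = $15,543 → take SL $15,543. Book value $49,744.
Year 8 (final): $49,744 − $34,200 = $15,544. Book value $34,200.

$42,800; $34,775; $28,255; $22,957; $18,652; $15,543; $15,543; $15,544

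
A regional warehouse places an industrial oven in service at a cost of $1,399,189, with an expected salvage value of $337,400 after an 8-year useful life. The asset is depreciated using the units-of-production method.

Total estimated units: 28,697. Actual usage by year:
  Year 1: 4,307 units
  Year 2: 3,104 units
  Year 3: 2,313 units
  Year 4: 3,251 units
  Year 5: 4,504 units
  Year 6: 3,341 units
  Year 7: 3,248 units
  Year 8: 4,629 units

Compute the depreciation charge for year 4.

$120,287

Depreciable base = $1,399,189 − $337,400 = $1,061,789.
Rate = $1,061,789 / 28,697 units = $37 per unit.
Year 1: 4,307 × $37 = $159,359. Book value $1,239,830.
Year 2: 3,104 × $37 = $114,848. Book value $1,124,982.
Year 3: 2,313 × $37 = $85,581. Book value $1,039,401.
Year 4: 3,251 × $37 = $120,287. Book value $919,114.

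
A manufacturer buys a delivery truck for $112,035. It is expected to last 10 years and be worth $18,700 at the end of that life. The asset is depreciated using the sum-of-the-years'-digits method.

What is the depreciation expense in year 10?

Depreciable base = $112,035 − $18,700 = $93,335.
Sum of the years' digits = 10+9+8+7+6+5+4+3+2+1 = 55.
Year 1: $93,335 × 10/55 = $16,970. Book value $95,065.
Year 2: $93,335 × 9/55 = $15,273. Book value $79,792.
Year 3: $93,335 × 8/55 = $13,576. Book value $66,216.
Year 4: $93,335 × 7/55 = $11,879. Book value $54,337.
Year 5: $93,335 × 6/55 = $10,182. Book value $44,155.
Year 6: $93,335 × 5/55 = $8,485. Book value $35,670.
Year 7: $93,335 × 4/55 = $6,788. Book value $28,882.
Year 8: $93,335 × 3/55 = $5,091. Book value $23,791.
Year 9: $93,335 × 2/55 = $3,394. Book value $20,397.
Year 10: $93,335 × 1/55 = $1,697. Book value $18,700.

$1,697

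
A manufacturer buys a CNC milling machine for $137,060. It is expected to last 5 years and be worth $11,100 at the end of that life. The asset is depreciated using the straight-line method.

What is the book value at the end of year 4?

Depreciable base = $137,060 − $11,100 = $125,960.
Annual expense = $125,960 / 5 = $25,192.
End of year 1: book value $111,868.
End of year 2: book value $86,676.
End of year 3: book value $61,484.
End of year 4: book value $36,292.

$36,292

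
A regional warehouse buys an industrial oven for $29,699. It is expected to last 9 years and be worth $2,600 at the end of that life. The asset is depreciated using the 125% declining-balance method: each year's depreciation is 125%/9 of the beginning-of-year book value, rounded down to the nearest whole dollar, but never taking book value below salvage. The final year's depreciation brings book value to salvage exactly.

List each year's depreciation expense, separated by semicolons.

$4,124; $3,552; $3,058; $2,634; $2,268; $1,953; $1,681; $1,448; $6,381

Depreciable base = $29,699 − $2,600 = $27,099.
Year 1: ⌊$29,699 × 125%/9⌋ = $4,124. Book value $25,575.
Year 2: ⌊$25,575 × 125%/9⌋ = $3,552. Book value $22,023.
Year 3: ⌊$22,023 × 125%/9⌋ = $3,058. Book value $18,965.
Year 4: ⌊$18,965 × 125%/9⌋ = $2,634. Book value $16,331.
Year 5: ⌊$16,331 × 125%/9⌋ = $2,268. Book value $14,063.
Year 6: ⌊$14,063 × 125%/9⌋ = $1,953. Book value $12,110.
Year 7: ⌊$12,110 × 125%/9⌋ = $1,681. Book value $10,429.
Year 8: ⌊$10,429 × 125%/9⌋ = $1,448. Book value $8,981.
Year 9 (final): $8,981 − $2,600 = $6,381. Book value $2,600.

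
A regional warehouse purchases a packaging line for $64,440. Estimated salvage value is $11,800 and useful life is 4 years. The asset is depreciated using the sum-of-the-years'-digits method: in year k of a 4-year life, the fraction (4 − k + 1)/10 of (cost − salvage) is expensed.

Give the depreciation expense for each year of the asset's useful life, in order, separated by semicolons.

Depreciable base = $64,440 − $11,800 = $52,640.
Sum of the years' digits = 4+3+2+1 = 10.
Year 1: $52,640 × 4/10 = $21,056. Book value $43,384.
Year 2: $52,640 × 3/10 = $15,792. Book value $27,592.
Year 3: $52,640 × 2/10 = $10,528. Book value $17,064.
Year 4: $52,640 × 1/10 = $5,264. Book value $11,800.

$21,056; $15,792; $10,528; $5,264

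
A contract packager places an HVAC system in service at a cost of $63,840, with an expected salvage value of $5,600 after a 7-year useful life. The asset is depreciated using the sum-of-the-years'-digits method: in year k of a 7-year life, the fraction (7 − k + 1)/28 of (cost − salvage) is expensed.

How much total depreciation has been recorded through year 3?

Depreciable base = $63,840 − $5,600 = $58,240.
Sum of the years' digits = 7+6+5+4+3+2+1 = 28.
Year 1: $58,240 × 7/28 = $14,560. Book value $49,280.
Year 2: $58,240 × 6/28 = $12,480. Book value $36,800.
Year 3: $58,240 × 5/28 = $10,400. Book value $26,400.
Accumulated through year 3 = $63,840 − $26,400 = $37,440.

$37,440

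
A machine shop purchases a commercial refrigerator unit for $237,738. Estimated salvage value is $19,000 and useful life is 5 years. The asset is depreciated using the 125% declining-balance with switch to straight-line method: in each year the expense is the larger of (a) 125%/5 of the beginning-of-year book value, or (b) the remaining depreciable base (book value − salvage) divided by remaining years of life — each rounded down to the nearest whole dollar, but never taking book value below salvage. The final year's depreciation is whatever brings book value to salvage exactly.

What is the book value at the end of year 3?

Depreciable base = $237,738 − $19,000 = $218,738.
Year 1: DB = ⌊$237,738 × 125%/5⌋ = $59,434; SL = ⌊$218,738/5⌋ = $43,747 → take DB $59,434. Book value $178,304.
Year 2: DB = ⌊$178,304 × 125%/5⌋ = $44,576; SL = ⌊$159,304/4⌋ = $39,826 → take DB $44,576. Book value $133,728.
Year 3: DB = ⌊$133,728 × 125%/5⌋ = $33,432; SL = ⌊$114,728/3⌋ = $38,242 → take SL $38,242. Book value $95,486.

$95,486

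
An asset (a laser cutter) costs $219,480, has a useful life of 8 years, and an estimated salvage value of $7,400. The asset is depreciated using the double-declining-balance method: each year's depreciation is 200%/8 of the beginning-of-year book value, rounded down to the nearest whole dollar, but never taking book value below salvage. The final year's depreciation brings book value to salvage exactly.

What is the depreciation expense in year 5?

$17,361

Depreciable base = $219,480 − $7,400 = $212,080.
Year 1: ⌊$219,480 × 200%/8⌋ = $54,870. Book value $164,610.
Year 2: ⌊$164,610 × 200%/8⌋ = $41,152. Book value $123,458.
Year 3: ⌊$123,458 × 200%/8⌋ = $30,864. Book value $92,594.
Year 4: ⌊$92,594 × 200%/8⌋ = $23,148. Book value $69,446.
Year 5: ⌊$69,446 × 200%/8⌋ = $17,361. Book value $52,085.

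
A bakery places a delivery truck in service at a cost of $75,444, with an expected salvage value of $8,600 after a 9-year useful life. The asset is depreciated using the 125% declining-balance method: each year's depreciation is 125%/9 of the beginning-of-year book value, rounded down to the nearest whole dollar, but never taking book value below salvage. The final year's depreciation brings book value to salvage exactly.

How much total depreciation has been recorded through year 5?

$39,721

Depreciable base = $75,444 − $8,600 = $66,844.
Year 1: ⌊$75,444 × 125%/9⌋ = $10,478. Book value $64,966.
Year 2: ⌊$64,966 × 125%/9⌋ = $9,023. Book value $55,943.
Year 3: ⌊$55,943 × 125%/9⌋ = $7,769. Book value $48,174.
Year 4: ⌊$48,174 × 125%/9⌋ = $6,690. Book value $41,484.
Year 5: ⌊$41,484 × 125%/9⌋ = $5,761. Book value $35,723.
Accumulated through year 5 = $75,444 − $35,723 = $39,721.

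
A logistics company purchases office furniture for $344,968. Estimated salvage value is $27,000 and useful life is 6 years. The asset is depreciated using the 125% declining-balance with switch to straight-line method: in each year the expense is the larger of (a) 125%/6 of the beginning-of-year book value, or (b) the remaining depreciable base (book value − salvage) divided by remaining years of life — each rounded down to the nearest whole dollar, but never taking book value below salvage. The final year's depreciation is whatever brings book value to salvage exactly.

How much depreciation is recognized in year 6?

Depreciable base = $344,968 − $27,000 = $317,968.
Year 1: DB = ⌊$344,968 × 125%/6⌋ = $71,868; SL = ⌊$317,968/6⌋ = $52,994 → take DB $71,868. Book value $273,100.
Year 2: DB = ⌊$273,100 × 125%/6⌋ = $56,895; SL = ⌊$246,100/5⌋ = $49,220 → take DB $56,895. Book value $216,205.
Year 3: DB = ⌊$216,205 × 125%/6⌋ = $45,042; SL = ⌊$189,205/4⌋ = $47,301 → take SL $47,301. Book value $168,904.
Year 4: DB = ⌊$168,904 × 125%/6⌋ = $35,188; SL = ⌊$141,904/3⌋ = $47,301 → take SL $47,301. Book value $121,603.
Year 5: DB = ⌊$121,603 × 125%/6⌋ = $25,333; SL = ⌊$94,603/2⌋ = $47,301 → take SL $47,301. Book value $74,302.
Year 6 (final): $74,302 − $27,000 = $47,302. Book value $27,000.

$47,302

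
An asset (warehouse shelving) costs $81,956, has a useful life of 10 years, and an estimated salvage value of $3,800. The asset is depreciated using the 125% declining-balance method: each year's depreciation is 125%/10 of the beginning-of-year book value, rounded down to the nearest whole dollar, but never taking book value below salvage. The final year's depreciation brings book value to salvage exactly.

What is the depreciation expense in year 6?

Depreciable base = $81,956 − $3,800 = $78,156.
Year 1: ⌊$81,956 × 125%/10⌋ = $10,244. Book value $71,712.
Year 2: ⌊$71,712 × 125%/10⌋ = $8,964. Book value $62,748.
Year 3: ⌊$62,748 × 125%/10⌋ = $7,843. Book value $54,905.
Year 4: ⌊$54,905 × 125%/10⌋ = $6,863. Book value $48,042.
Year 5: ⌊$48,042 × 125%/10⌋ = $6,005. Book value $42,037.
Year 6: ⌊$42,037 × 125%/10⌋ = $5,254. Book value $36,783.

$5,254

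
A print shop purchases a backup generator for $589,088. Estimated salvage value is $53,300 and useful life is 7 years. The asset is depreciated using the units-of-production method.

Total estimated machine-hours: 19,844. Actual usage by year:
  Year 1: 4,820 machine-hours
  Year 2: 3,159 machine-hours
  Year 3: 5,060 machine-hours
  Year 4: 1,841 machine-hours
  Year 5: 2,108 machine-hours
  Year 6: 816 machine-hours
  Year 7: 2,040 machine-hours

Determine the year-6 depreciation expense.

Depreciable base = $589,088 − $53,300 = $535,788.
Rate = $535,788 / 19,844 machine-hours = $27 per machine-hour.
Year 1: 4,820 × $27 = $130,140. Book value $458,948.
Year 2: 3,159 × $27 = $85,293. Book value $373,655.
Year 3: 5,060 × $27 = $136,620. Book value $237,035.
Year 4: 1,841 × $27 = $49,707. Book value $187,328.
Year 5: 2,108 × $27 = $56,916. Book value $130,412.
Year 6: 816 × $27 = $22,032. Book value $108,380.

$22,032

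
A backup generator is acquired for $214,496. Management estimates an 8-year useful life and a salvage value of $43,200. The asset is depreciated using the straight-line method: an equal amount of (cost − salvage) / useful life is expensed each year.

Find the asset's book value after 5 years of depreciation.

$107,436

Depreciable base = $214,496 − $43,200 = $171,296.
Annual expense = $171,296 / 8 = $21,412.
End of year 1: book value $193,084.
End of year 2: book value $171,672.
End of year 3: book value $150,260.
End of year 4: book value $128,848.
End of year 5: book value $107,436.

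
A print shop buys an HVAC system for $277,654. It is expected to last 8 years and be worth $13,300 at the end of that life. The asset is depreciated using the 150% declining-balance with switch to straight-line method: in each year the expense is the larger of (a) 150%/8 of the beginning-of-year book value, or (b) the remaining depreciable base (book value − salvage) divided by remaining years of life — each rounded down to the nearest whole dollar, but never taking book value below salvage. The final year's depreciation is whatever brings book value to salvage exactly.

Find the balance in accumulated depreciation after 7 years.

$237,428

Depreciable base = $277,654 − $13,300 = $264,354.
Year 1: DB = ⌊$277,654 × 150%/8⌋ = $52,060; SL = ⌊$264,354/8⌋ = $33,044 → take DB $52,060. Book value $225,594.
Year 2: DB = ⌊$225,594 × 150%/8⌋ = $42,298; SL = ⌊$212,294/7⌋ = $30,327 → take DB $42,298. Book value $183,296.
Year 3: DB = ⌊$183,296 × 150%/8⌋ = $34,368; SL = ⌊$169,996/6⌋ = $28,332 → take DB $34,368. Book value $148,928.
Year 4: DB = ⌊$148,928 × 150%/8⌋ = $27,924; SL = ⌊$135,628/5⌋ = $27,125 → take DB $27,924. Book value $121,004.
Year 5: DB = ⌊$121,004 × 150%/8⌋ = $22,688; SL = ⌊$107,704/4⌋ = $26,926 → take SL $26,926. Book value $94,078.
Year 6: DB = ⌊$94,078 × 150%/8⌋ = $17,639; SL = ⌊$80,778/3⌋ = $26,926 → take SL $26,926. Book value $67,152.
Year 7: DB = ⌊$67,152 × 150%/8⌋ = $12,591; SL = ⌊$53,852/2⌋ = $26,926 → take SL $26,926. Book value $40,226.
Accumulated through year 7 = $277,654 − $40,226 = $237,428.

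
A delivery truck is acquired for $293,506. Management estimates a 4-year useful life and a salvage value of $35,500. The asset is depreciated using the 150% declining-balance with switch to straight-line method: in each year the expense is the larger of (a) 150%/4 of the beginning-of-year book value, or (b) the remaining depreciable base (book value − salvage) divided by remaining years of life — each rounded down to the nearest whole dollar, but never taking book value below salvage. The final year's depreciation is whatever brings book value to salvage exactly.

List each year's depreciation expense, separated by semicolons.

Depreciable base = $293,506 − $35,500 = $258,006.
Year 1: DB = ⌊$293,506 × 150%/4⌋ = $110,064; SL = ⌊$258,006/4⌋ = $64,501 → take DB $110,064. Book value $183,442.
Year 2: DB = ⌊$183,442 × 150%/4⌋ = $68,790; SL = ⌊$147,942/3⌋ = $49,314 → take DB $68,790. Book value $114,652.
Year 3: DB = ⌊$114,652 × 150%/4⌋ = $42,994; SL = ⌊$79,152/2⌋ = $39,576 → take DB $42,994. Book value $71,658.
Year 4 (final): $71,658 − $35,500 = $36,158. Book value $35,500.

$110,064; $68,790; $42,994; $36,158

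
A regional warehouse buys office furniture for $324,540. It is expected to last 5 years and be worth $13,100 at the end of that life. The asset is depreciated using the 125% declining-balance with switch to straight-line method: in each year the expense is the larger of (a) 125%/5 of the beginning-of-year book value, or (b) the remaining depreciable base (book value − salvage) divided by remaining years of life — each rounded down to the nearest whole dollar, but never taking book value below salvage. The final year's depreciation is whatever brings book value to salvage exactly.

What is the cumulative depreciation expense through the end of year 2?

$141,986

Depreciable base = $324,540 − $13,100 = $311,440.
Year 1: DB = ⌊$324,540 × 125%/5⌋ = $81,135; SL = ⌊$311,440/5⌋ = $62,288 → take DB $81,135. Book value $243,405.
Year 2: DB = ⌊$243,405 × 125%/5⌋ = $60,851; SL = ⌊$230,305/4⌋ = $57,576 → take DB $60,851. Book value $182,554.
Accumulated through year 2 = $324,540 − $182,554 = $141,986.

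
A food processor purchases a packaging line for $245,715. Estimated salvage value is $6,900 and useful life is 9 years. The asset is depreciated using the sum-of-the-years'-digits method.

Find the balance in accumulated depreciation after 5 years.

$185,745

Depreciable base = $245,715 − $6,900 = $238,815.
Sum of the years' digits = 9+8+7+6+5+4+3+2+1 = 45.
Year 1: $238,815 × 9/45 = $47,763. Book value $197,952.
Year 2: $238,815 × 8/45 = $42,456. Book value $155,496.
Year 3: $238,815 × 7/45 = $37,149. Book value $118,347.
Year 4: $238,815 × 6/45 = $31,842. Book value $86,505.
Year 5: $238,815 × 5/45 = $26,535. Book value $59,970.
Accumulated through year 5 = $245,715 − $59,970 = $185,745.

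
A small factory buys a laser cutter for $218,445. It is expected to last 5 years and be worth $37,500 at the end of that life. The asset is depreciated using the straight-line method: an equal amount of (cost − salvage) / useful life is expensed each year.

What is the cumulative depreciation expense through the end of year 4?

Depreciable base = $218,445 − $37,500 = $180,945.
Annual expense = $180,945 / 5 = $36,189.
End of year 1: book value $182,256.
End of year 2: book value $146,067.
End of year 3: book value $109,878.
End of year 4: book value $73,689.
Accumulated through year 4 = $218,445 − $73,689 = $144,756.

$144,756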